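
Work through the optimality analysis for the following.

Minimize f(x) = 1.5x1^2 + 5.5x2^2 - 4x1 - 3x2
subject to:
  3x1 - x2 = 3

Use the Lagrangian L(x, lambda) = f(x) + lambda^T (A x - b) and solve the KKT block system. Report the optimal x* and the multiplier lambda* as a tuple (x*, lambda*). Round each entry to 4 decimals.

Form the Lagrangian:
  L(x, lambda) = (1/2) x^T Q x + c^T x + lambda^T (A x - b)
Stationarity (grad_x L = 0): Q x + c + A^T lambda = 0.
Primal feasibility: A x = b.

This gives the KKT block system:
  [ Q   A^T ] [ x     ]   [-c ]
  [ A    0  ] [ lambda ] = [ b ]

Solving the linear system:
  x*      = (1.098, 0.2941)
  lambda* = (0.2353)
  f(x*)   = -2.9902

x* = (1.098, 0.2941), lambda* = (0.2353)


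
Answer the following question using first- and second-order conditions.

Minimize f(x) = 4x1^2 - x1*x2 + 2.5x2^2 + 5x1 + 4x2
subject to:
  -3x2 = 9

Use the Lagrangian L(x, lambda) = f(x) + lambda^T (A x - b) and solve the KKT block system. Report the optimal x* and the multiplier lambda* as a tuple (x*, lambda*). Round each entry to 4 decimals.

Form the Lagrangian:
  L(x, lambda) = (1/2) x^T Q x + c^T x + lambda^T (A x - b)
Stationarity (grad_x L = 0): Q x + c + A^T lambda = 0.
Primal feasibility: A x = b.

This gives the KKT block system:
  [ Q   A^T ] [ x     ]   [-c ]
  [ A    0  ] [ lambda ] = [ b ]

Solving the linear system:
  x*      = (-1, -3)
  lambda* = (-3.3333)
  f(x*)   = 6.5

x* = (-1, -3), lambda* = (-3.3333)


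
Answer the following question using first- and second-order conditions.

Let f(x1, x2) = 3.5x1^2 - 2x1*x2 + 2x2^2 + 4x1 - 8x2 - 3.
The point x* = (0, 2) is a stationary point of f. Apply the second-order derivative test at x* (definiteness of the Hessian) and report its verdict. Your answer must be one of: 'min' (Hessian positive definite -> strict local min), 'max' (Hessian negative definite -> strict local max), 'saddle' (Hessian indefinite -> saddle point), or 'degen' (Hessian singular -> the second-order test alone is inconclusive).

Compute the Hessian H = grad^2 f:
  H = [[7, -2], [-2, 4]]
Verify stationarity: grad f(x*) = H x* + g = (0, 0).
Eigenvalues of H: 3, 8.
Both eigenvalues > 0, so H is positive definite -> x* is a strict local min.

min


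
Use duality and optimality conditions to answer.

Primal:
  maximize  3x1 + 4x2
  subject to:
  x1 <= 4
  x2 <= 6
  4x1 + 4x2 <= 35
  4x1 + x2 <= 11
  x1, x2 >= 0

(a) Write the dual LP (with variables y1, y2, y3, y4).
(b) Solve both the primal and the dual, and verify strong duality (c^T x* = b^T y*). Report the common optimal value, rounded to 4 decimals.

The standard primal-dual pair for 'max c^T x s.t. A x <= b, x >= 0' is:
  Dual:  min b^T y  s.t.  A^T y >= c,  y >= 0.

So the dual LP is:
  minimize  4y1 + 6y2 + 35y3 + 11y4
  subject to:
    y1 + 4y3 + 4y4 >= 3
    y2 + 4y3 + y4 >= 4
    y1, y2, y3, y4 >= 0

Solving the primal: x* = (1.25, 6).
  primal value c^T x* = 27.75.
Solving the dual: y* = (0, 3.25, 0, 0.75).
  dual value b^T y* = 27.75.
Strong duality: c^T x* = b^T y*. Confirmed.

27.75


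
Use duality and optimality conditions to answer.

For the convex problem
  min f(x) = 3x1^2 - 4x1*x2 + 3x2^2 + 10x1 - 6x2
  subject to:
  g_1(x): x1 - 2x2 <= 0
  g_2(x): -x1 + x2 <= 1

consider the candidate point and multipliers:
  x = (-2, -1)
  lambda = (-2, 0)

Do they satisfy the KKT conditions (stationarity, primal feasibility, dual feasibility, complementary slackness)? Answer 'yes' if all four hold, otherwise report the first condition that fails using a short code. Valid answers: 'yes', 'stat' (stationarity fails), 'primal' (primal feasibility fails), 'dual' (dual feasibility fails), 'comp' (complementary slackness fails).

Gradient of f: grad f(x) = Q x + c = (2, -4)
Constraint values g_i(x) = a_i^T x - b_i:
  g_1((-2, -1)) = 0
  g_2((-2, -1)) = 0
Stationarity residual: grad f(x) + sum_i lambda_i a_i = (0, 0)
  -> stationarity OK
Primal feasibility (all g_i <= 0): OK
Dual feasibility (all lambda_i >= 0): FAILS
Complementary slackness (lambda_i * g_i(x) = 0 for all i): OK

Verdict: the first failing condition is dual_feasibility -> dual.

dual


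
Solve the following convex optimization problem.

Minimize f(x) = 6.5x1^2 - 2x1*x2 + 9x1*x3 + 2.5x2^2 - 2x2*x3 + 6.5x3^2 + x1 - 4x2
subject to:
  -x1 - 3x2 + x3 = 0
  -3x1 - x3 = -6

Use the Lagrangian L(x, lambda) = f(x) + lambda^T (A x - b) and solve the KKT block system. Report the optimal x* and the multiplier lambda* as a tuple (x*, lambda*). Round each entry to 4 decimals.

Form the Lagrangian:
  L(x, lambda) = (1/2) x^T Q x + c^T x + lambda^T (A x - b)
Stationarity (grad_x L = 0): Q x + c + A^T lambda = 0.
Primal feasibility: A x = b.

This gives the KKT block system:
  [ Q   A^T ] [ x     ]   [-c ]
  [ A    0  ] [ lambda ] = [ b ]

Solving the linear system:
  x*      = (2.1961, -0.9281, -0.5883)
  lambda* = (-3.9521, 10.021)
  f(x*)   = 33.0172

x* = (2.1961, -0.9281, -0.5883), lambda* = (-3.9521, 10.021)


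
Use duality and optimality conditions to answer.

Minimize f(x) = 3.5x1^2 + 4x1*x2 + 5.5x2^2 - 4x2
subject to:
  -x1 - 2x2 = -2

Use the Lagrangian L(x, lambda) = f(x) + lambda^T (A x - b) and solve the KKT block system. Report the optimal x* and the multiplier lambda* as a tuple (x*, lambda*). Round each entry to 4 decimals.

Form the Lagrangian:
  L(x, lambda) = (1/2) x^T Q x + c^T x + lambda^T (A x - b)
Stationarity (grad_x L = 0): Q x + c + A^T lambda = 0.
Primal feasibility: A x = b.

This gives the KKT block system:
  [ Q   A^T ] [ x     ]   [-c ]
  [ A    0  ] [ lambda ] = [ b ]

Solving the linear system:
  x*      = (-0.087, 1.0435)
  lambda* = (3.5652)
  f(x*)   = 1.4783

x* = (-0.087, 1.0435), lambda* = (3.5652)


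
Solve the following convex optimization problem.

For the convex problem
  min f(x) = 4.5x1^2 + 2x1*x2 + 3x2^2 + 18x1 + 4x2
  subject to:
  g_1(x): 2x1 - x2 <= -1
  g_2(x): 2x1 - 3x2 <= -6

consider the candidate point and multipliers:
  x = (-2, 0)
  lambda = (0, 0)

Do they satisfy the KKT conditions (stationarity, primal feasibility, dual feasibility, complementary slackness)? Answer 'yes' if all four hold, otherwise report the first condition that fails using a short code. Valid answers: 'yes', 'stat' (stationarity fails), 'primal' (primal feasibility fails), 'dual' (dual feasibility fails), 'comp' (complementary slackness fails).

Gradient of f: grad f(x) = Q x + c = (0, 0)
Constraint values g_i(x) = a_i^T x - b_i:
  g_1((-2, 0)) = -3
  g_2((-2, 0)) = 2
Stationarity residual: grad f(x) + sum_i lambda_i a_i = (0, 0)
  -> stationarity OK
Primal feasibility (all g_i <= 0): FAILS
Dual feasibility (all lambda_i >= 0): OK
Complementary slackness (lambda_i * g_i(x) = 0 for all i): OK

Verdict: the first failing condition is primal_feasibility -> primal.

primal


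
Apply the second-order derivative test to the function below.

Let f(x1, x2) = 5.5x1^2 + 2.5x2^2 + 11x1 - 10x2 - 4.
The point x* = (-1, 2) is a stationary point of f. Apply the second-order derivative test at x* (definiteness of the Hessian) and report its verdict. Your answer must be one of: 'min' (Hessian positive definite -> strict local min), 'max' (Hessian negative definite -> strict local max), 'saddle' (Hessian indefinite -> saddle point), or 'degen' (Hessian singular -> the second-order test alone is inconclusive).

Compute the Hessian H = grad^2 f:
  H = [[11, 0], [0, 5]]
Verify stationarity: grad f(x*) = H x* + g = (0, 0).
Eigenvalues of H: 5, 11.
Both eigenvalues > 0, so H is positive definite -> x* is a strict local min.

min


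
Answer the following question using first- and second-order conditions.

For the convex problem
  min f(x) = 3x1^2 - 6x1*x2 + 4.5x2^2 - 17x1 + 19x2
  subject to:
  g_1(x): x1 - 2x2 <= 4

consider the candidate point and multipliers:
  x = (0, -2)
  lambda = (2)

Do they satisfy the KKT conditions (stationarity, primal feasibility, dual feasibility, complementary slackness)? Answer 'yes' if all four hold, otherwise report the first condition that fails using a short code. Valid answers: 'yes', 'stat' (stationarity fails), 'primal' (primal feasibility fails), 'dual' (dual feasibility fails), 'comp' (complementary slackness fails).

Gradient of f: grad f(x) = Q x + c = (-5, 1)
Constraint values g_i(x) = a_i^T x - b_i:
  g_1((0, -2)) = 0
Stationarity residual: grad f(x) + sum_i lambda_i a_i = (-3, -3)
  -> stationarity FAILS
Primal feasibility (all g_i <= 0): OK
Dual feasibility (all lambda_i >= 0): OK
Complementary slackness (lambda_i * g_i(x) = 0 for all i): OK

Verdict: the first failing condition is stationarity -> stat.

stat


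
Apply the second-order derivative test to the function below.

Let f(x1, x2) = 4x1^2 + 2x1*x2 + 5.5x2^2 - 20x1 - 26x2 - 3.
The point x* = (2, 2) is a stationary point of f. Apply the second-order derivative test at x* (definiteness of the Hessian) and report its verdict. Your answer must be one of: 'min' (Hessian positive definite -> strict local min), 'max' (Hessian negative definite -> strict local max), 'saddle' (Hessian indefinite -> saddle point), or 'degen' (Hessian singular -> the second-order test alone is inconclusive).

Compute the Hessian H = grad^2 f:
  H = [[8, 2], [2, 11]]
Verify stationarity: grad f(x*) = H x* + g = (0, 0).
Eigenvalues of H: 7, 12.
Both eigenvalues > 0, so H is positive definite -> x* is a strict local min.

min


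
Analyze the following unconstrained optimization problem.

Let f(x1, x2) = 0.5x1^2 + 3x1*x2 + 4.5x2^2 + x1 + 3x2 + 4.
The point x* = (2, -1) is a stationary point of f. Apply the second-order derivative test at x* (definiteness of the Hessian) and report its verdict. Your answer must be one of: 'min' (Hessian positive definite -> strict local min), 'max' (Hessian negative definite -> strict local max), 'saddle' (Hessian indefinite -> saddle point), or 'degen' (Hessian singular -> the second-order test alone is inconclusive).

Compute the Hessian H = grad^2 f:
  H = [[1, 3], [3, 9]]
Verify stationarity: grad f(x*) = H x* + g = (0, 0).
Eigenvalues of H: 0, 10.
H has a zero eigenvalue (singular; positive semidefinite but not definite), so H is neither positive definite, negative definite, nor indefinite. The second-order test alone is inconclusive -> degen.
(Indeed, f is constant along the null direction of H through x*, so x* is not a strict local extremum.)

degen


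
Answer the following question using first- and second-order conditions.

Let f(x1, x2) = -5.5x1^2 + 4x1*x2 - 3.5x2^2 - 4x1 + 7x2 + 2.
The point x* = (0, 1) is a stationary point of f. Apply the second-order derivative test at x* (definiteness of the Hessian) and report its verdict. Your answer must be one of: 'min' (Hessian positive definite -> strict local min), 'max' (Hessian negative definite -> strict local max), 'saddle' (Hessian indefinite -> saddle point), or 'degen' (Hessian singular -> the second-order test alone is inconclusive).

Compute the Hessian H = grad^2 f:
  H = [[-11, 4], [4, -7]]
Verify stationarity: grad f(x*) = H x* + g = (0, 0).
Eigenvalues of H: -13.4721, -4.5279.
Both eigenvalues < 0, so H is negative definite -> x* is a strict local max.

max


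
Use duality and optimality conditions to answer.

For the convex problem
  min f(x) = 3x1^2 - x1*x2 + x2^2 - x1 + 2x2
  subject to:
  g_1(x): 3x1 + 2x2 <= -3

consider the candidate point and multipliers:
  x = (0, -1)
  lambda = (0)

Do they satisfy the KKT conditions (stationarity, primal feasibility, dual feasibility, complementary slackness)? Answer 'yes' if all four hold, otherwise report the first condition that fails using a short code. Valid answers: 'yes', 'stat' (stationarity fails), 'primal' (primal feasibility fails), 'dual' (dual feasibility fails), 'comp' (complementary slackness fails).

Gradient of f: grad f(x) = Q x + c = (0, 0)
Constraint values g_i(x) = a_i^T x - b_i:
  g_1((0, -1)) = 1
Stationarity residual: grad f(x) + sum_i lambda_i a_i = (0, 0)
  -> stationarity OK
Primal feasibility (all g_i <= 0): FAILS
Dual feasibility (all lambda_i >= 0): OK
Complementary slackness (lambda_i * g_i(x) = 0 for all i): OK

Verdict: the first failing condition is primal_feasibility -> primal.

primal


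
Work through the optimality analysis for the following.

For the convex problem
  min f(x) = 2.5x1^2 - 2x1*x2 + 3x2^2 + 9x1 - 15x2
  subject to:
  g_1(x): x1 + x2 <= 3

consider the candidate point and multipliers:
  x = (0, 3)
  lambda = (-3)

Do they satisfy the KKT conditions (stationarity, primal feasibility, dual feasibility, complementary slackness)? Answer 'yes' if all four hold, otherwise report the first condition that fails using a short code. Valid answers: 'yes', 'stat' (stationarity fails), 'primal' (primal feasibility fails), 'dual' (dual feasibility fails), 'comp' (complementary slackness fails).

Gradient of f: grad f(x) = Q x + c = (3, 3)
Constraint values g_i(x) = a_i^T x - b_i:
  g_1((0, 3)) = 0
Stationarity residual: grad f(x) + sum_i lambda_i a_i = (0, 0)
  -> stationarity OK
Primal feasibility (all g_i <= 0): OK
Dual feasibility (all lambda_i >= 0): FAILS
Complementary slackness (lambda_i * g_i(x) = 0 for all i): OK

Verdict: the first failing condition is dual_feasibility -> dual.

dual


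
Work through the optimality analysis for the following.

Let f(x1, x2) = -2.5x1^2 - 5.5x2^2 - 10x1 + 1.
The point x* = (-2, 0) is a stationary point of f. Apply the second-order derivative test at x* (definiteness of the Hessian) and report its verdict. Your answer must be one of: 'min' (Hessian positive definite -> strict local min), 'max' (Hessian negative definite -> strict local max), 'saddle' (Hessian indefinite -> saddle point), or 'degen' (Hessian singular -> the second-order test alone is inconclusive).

Compute the Hessian H = grad^2 f:
  H = [[-5, 0], [0, -11]]
Verify stationarity: grad f(x*) = H x* + g = (0, 0).
Eigenvalues of H: -11, -5.
Both eigenvalues < 0, so H is negative definite -> x* is a strict local max.

max


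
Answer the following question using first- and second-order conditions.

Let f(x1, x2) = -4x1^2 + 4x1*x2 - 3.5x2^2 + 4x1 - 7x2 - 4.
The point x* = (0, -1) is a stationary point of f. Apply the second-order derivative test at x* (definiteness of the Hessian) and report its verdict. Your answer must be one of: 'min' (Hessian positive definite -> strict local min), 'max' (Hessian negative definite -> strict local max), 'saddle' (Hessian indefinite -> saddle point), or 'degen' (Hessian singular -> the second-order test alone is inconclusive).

Compute the Hessian H = grad^2 f:
  H = [[-8, 4], [4, -7]]
Verify stationarity: grad f(x*) = H x* + g = (0, 0).
Eigenvalues of H: -11.5311, -3.4689.
Both eigenvalues < 0, so H is negative definite -> x* is a strict local max.

max


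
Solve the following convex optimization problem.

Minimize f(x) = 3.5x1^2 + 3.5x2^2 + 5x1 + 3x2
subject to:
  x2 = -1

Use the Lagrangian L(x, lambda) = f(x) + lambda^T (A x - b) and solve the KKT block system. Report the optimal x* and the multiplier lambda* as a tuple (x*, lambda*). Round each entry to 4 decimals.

Form the Lagrangian:
  L(x, lambda) = (1/2) x^T Q x + c^T x + lambda^T (A x - b)
Stationarity (grad_x L = 0): Q x + c + A^T lambda = 0.
Primal feasibility: A x = b.

This gives the KKT block system:
  [ Q   A^T ] [ x     ]   [-c ]
  [ A    0  ] [ lambda ] = [ b ]

Solving the linear system:
  x*      = (-0.7143, -1)
  lambda* = (4)
  f(x*)   = -1.2857

x* = (-0.7143, -1), lambda* = (4)


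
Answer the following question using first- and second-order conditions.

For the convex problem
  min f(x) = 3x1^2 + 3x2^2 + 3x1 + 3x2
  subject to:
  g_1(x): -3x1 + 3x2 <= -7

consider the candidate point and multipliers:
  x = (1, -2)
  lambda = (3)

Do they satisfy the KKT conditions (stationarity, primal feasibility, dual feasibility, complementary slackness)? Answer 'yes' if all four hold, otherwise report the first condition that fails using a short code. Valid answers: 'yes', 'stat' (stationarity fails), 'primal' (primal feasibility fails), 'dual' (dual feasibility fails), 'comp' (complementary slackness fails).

Gradient of f: grad f(x) = Q x + c = (9, -9)
Constraint values g_i(x) = a_i^T x - b_i:
  g_1((1, -2)) = -2
Stationarity residual: grad f(x) + sum_i lambda_i a_i = (0, 0)
  -> stationarity OK
Primal feasibility (all g_i <= 0): OK
Dual feasibility (all lambda_i >= 0): OK
Complementary slackness (lambda_i * g_i(x) = 0 for all i): FAILS

Verdict: the first failing condition is complementary_slackness -> comp.

comp


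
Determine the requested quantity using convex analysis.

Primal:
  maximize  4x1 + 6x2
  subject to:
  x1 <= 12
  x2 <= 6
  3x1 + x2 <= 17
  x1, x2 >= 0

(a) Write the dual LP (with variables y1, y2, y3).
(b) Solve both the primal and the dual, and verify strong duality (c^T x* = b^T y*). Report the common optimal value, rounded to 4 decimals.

The standard primal-dual pair for 'max c^T x s.t. A x <= b, x >= 0' is:
  Dual:  min b^T y  s.t.  A^T y >= c,  y >= 0.

So the dual LP is:
  minimize  12y1 + 6y2 + 17y3
  subject to:
    y1 + 3y3 >= 4
    y2 + y3 >= 6
    y1, y2, y3 >= 0

Solving the primal: x* = (3.6667, 6).
  primal value c^T x* = 50.6667.
Solving the dual: y* = (0, 4.6667, 1.3333).
  dual value b^T y* = 50.6667.
Strong duality: c^T x* = b^T y*. Confirmed.

50.6667


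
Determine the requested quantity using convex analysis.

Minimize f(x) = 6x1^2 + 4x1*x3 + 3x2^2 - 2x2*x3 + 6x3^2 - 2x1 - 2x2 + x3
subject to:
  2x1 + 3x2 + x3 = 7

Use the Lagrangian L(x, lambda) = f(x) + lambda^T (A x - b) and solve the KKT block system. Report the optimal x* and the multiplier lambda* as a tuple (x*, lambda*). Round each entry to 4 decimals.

Form the Lagrangian:
  L(x, lambda) = (1/2) x^T Q x + c^T x + lambda^T (A x - b)
Stationarity (grad_x L = 0): Q x + c + A^T lambda = 0.
Primal feasibility: A x = b.

This gives the KKT block system:
  [ Q   A^T ] [ x     ]   [-c ]
  [ A    0  ] [ lambda ] = [ b ]

Solving the linear system:
  x*      = (0.5525, 1.8702, 0.2845)
  lambda* = (-2.884)
  f(x*)   = 7.8135

x* = (0.5525, 1.8702, 0.2845), lambda* = (-2.884)


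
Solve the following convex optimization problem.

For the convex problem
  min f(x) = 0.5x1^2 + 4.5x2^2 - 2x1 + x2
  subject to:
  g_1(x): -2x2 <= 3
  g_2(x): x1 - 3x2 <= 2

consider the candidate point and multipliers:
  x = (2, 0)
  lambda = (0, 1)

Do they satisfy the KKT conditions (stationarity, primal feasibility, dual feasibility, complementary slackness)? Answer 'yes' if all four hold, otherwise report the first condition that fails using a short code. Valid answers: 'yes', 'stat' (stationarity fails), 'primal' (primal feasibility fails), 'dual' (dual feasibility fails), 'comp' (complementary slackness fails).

Gradient of f: grad f(x) = Q x + c = (0, 1)
Constraint values g_i(x) = a_i^T x - b_i:
  g_1((2, 0)) = -3
  g_2((2, 0)) = 0
Stationarity residual: grad f(x) + sum_i lambda_i a_i = (1, -2)
  -> stationarity FAILS
Primal feasibility (all g_i <= 0): OK
Dual feasibility (all lambda_i >= 0): OK
Complementary slackness (lambda_i * g_i(x) = 0 for all i): OK

Verdict: the first failing condition is stationarity -> stat.

stat


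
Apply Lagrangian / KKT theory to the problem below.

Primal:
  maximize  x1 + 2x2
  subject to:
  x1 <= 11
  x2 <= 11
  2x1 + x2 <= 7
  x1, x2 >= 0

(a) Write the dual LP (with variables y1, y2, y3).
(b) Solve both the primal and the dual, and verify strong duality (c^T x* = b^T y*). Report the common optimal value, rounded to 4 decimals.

The standard primal-dual pair for 'max c^T x s.t. A x <= b, x >= 0' is:
  Dual:  min b^T y  s.t.  A^T y >= c,  y >= 0.

So the dual LP is:
  minimize  11y1 + 11y2 + 7y3
  subject to:
    y1 + 2y3 >= 1
    y2 + y3 >= 2
    y1, y2, y3 >= 0

Solving the primal: x* = (0, 7).
  primal value c^T x* = 14.
Solving the dual: y* = (0, 0, 2).
  dual value b^T y* = 14.
Strong duality: c^T x* = b^T y*. Confirmed.

14


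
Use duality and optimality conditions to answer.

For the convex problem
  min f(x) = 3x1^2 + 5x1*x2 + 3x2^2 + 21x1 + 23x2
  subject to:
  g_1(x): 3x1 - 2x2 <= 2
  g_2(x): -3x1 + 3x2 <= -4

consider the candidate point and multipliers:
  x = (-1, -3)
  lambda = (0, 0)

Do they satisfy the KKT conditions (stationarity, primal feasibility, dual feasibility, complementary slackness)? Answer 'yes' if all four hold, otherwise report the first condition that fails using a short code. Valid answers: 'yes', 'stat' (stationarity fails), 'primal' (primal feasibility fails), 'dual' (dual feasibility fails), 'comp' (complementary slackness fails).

Gradient of f: grad f(x) = Q x + c = (0, 0)
Constraint values g_i(x) = a_i^T x - b_i:
  g_1((-1, -3)) = 1
  g_2((-1, -3)) = -2
Stationarity residual: grad f(x) + sum_i lambda_i a_i = (0, 0)
  -> stationarity OK
Primal feasibility (all g_i <= 0): FAILS
Dual feasibility (all lambda_i >= 0): OK
Complementary slackness (lambda_i * g_i(x) = 0 for all i): OK

Verdict: the first failing condition is primal_feasibility -> primal.

primal


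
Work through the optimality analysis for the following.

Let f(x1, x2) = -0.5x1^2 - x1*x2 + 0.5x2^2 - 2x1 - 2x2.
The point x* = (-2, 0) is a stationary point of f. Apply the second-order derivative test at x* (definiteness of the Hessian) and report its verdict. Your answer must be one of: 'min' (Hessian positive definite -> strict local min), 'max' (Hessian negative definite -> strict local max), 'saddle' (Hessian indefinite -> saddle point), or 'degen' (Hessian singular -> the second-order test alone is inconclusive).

Compute the Hessian H = grad^2 f:
  H = [[-1, -1], [-1, 1]]
Verify stationarity: grad f(x*) = H x* + g = (0, 0).
Eigenvalues of H: -1.4142, 1.4142.
Eigenvalues have mixed signs, so H is indefinite -> x* is a saddle point.

saddle


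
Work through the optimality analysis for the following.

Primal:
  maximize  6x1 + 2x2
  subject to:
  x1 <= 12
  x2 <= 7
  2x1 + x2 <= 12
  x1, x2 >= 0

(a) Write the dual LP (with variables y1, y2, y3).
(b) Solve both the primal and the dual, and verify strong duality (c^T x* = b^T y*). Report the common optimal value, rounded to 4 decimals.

The standard primal-dual pair for 'max c^T x s.t. A x <= b, x >= 0' is:
  Dual:  min b^T y  s.t.  A^T y >= c,  y >= 0.

So the dual LP is:
  minimize  12y1 + 7y2 + 12y3
  subject to:
    y1 + 2y3 >= 6
    y2 + y3 >= 2
    y1, y2, y3 >= 0

Solving the primal: x* = (6, 0).
  primal value c^T x* = 36.
Solving the dual: y* = (0, 0, 3).
  dual value b^T y* = 36.
Strong duality: c^T x* = b^T y*. Confirmed.

36


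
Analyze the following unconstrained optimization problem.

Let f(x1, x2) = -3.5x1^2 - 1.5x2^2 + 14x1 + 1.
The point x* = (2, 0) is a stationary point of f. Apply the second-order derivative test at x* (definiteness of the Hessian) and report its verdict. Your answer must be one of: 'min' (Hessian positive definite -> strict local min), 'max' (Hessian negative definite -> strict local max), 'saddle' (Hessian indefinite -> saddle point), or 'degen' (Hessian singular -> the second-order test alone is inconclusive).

Compute the Hessian H = grad^2 f:
  H = [[-7, 0], [0, -3]]
Verify stationarity: grad f(x*) = H x* + g = (0, 0).
Eigenvalues of H: -7, -3.
Both eigenvalues < 0, so H is negative definite -> x* is a strict local max.

max


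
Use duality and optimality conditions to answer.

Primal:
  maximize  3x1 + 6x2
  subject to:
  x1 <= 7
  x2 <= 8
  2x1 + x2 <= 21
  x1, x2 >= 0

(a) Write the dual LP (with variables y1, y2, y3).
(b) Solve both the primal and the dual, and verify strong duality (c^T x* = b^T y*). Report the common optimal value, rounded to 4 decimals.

The standard primal-dual pair for 'max c^T x s.t. A x <= b, x >= 0' is:
  Dual:  min b^T y  s.t.  A^T y >= c,  y >= 0.

So the dual LP is:
  minimize  7y1 + 8y2 + 21y3
  subject to:
    y1 + 2y3 >= 3
    y2 + y3 >= 6
    y1, y2, y3 >= 0

Solving the primal: x* = (6.5, 8).
  primal value c^T x* = 67.5.
Solving the dual: y* = (0, 4.5, 1.5).
  dual value b^T y* = 67.5.
Strong duality: c^T x* = b^T y*. Confirmed.

67.5


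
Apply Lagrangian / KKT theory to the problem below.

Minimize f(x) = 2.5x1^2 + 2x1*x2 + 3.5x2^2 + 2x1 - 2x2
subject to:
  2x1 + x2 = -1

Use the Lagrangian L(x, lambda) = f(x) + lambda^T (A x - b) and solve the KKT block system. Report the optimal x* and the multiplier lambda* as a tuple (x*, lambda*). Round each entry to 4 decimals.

Form the Lagrangian:
  L(x, lambda) = (1/2) x^T Q x + c^T x + lambda^T (A x - b)
Stationarity (grad_x L = 0): Q x + c + A^T lambda = 0.
Primal feasibility: A x = b.

This gives the KKT block system:
  [ Q   A^T ] [ x     ]   [-c ]
  [ A    0  ] [ lambda ] = [ b ]

Solving the linear system:
  x*      = (-0.72, 0.44)
  lambda* = (0.36)
  f(x*)   = -0.98

x* = (-0.72, 0.44), lambda* = (0.36)


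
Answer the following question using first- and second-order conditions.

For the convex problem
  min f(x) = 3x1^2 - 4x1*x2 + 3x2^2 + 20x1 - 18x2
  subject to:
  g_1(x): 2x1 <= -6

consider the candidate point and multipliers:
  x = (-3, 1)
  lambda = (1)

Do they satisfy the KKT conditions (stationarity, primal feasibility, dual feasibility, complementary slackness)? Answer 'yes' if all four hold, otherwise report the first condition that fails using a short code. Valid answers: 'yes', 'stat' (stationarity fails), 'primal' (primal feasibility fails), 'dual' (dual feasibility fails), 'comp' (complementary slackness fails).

Gradient of f: grad f(x) = Q x + c = (-2, 0)
Constraint values g_i(x) = a_i^T x - b_i:
  g_1((-3, 1)) = 0
Stationarity residual: grad f(x) + sum_i lambda_i a_i = (0, 0)
  -> stationarity OK
Primal feasibility (all g_i <= 0): OK
Dual feasibility (all lambda_i >= 0): OK
Complementary slackness (lambda_i * g_i(x) = 0 for all i): OK

Verdict: yes, KKT holds.

yes


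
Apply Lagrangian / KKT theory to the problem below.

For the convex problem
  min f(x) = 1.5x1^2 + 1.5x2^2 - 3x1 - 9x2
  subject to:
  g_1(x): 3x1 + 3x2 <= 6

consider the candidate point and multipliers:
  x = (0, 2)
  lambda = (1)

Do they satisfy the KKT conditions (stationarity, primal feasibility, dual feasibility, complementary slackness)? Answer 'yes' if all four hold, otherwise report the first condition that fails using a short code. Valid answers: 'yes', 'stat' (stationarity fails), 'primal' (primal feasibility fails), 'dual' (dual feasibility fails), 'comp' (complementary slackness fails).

Gradient of f: grad f(x) = Q x + c = (-3, -3)
Constraint values g_i(x) = a_i^T x - b_i:
  g_1((0, 2)) = 0
Stationarity residual: grad f(x) + sum_i lambda_i a_i = (0, 0)
  -> stationarity OK
Primal feasibility (all g_i <= 0): OK
Dual feasibility (all lambda_i >= 0): OK
Complementary slackness (lambda_i * g_i(x) = 0 for all i): OK

Verdict: yes, KKT holds.

yes


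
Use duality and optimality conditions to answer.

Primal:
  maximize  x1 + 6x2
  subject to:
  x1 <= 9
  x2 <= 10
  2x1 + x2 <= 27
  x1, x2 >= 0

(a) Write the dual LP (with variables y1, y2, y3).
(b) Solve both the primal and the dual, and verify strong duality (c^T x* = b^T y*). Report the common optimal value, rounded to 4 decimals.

The standard primal-dual pair for 'max c^T x s.t. A x <= b, x >= 0' is:
  Dual:  min b^T y  s.t.  A^T y >= c,  y >= 0.

So the dual LP is:
  minimize  9y1 + 10y2 + 27y3
  subject to:
    y1 + 2y3 >= 1
    y2 + y3 >= 6
    y1, y2, y3 >= 0

Solving the primal: x* = (8.5, 10).
  primal value c^T x* = 68.5.
Solving the dual: y* = (0, 5.5, 0.5).
  dual value b^T y* = 68.5.
Strong duality: c^T x* = b^T y*. Confirmed.

68.5


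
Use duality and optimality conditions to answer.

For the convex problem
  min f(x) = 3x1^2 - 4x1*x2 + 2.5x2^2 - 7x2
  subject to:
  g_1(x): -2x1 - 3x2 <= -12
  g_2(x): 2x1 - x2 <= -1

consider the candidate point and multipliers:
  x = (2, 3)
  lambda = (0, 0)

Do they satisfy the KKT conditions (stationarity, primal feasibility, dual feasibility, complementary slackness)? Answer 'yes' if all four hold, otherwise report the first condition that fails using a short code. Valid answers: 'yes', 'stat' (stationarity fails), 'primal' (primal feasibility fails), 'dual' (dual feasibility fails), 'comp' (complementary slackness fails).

Gradient of f: grad f(x) = Q x + c = (0, 0)
Constraint values g_i(x) = a_i^T x - b_i:
  g_1((2, 3)) = -1
  g_2((2, 3)) = 2
Stationarity residual: grad f(x) + sum_i lambda_i a_i = (0, 0)
  -> stationarity OK
Primal feasibility (all g_i <= 0): FAILS
Dual feasibility (all lambda_i >= 0): OK
Complementary slackness (lambda_i * g_i(x) = 0 for all i): OK

Verdict: the first failing condition is primal_feasibility -> primal.

primal


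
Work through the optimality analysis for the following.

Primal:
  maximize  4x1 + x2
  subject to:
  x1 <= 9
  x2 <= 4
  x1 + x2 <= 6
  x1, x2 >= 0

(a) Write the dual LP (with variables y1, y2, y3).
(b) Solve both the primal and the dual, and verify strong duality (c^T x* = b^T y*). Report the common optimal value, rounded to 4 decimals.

The standard primal-dual pair for 'max c^T x s.t. A x <= b, x >= 0' is:
  Dual:  min b^T y  s.t.  A^T y >= c,  y >= 0.

So the dual LP is:
  minimize  9y1 + 4y2 + 6y3
  subject to:
    y1 + y3 >= 4
    y2 + y3 >= 1
    y1, y2, y3 >= 0

Solving the primal: x* = (6, 0).
  primal value c^T x* = 24.
Solving the dual: y* = (0, 0, 4).
  dual value b^T y* = 24.
Strong duality: c^T x* = b^T y*. Confirmed.

24


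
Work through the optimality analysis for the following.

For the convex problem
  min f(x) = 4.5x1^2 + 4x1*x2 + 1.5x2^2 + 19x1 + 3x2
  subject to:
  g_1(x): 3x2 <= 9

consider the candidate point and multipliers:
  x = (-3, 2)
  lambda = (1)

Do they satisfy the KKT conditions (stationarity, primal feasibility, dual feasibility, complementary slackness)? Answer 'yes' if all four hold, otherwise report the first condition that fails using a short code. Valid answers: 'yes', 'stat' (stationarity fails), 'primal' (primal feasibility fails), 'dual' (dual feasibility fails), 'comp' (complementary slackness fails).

Gradient of f: grad f(x) = Q x + c = (0, -3)
Constraint values g_i(x) = a_i^T x - b_i:
  g_1((-3, 2)) = -3
Stationarity residual: grad f(x) + sum_i lambda_i a_i = (0, 0)
  -> stationarity OK
Primal feasibility (all g_i <= 0): OK
Dual feasibility (all lambda_i >= 0): OK
Complementary slackness (lambda_i * g_i(x) = 0 for all i): FAILS

Verdict: the first failing condition is complementary_slackness -> comp.

comp


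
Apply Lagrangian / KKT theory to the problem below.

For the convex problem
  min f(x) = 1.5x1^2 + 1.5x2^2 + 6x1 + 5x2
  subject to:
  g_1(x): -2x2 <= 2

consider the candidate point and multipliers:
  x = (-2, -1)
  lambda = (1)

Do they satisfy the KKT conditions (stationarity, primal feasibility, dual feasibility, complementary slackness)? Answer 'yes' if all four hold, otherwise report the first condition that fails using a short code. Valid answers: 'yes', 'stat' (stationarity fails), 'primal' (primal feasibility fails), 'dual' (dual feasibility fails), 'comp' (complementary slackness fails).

Gradient of f: grad f(x) = Q x + c = (0, 2)
Constraint values g_i(x) = a_i^T x - b_i:
  g_1((-2, -1)) = 0
Stationarity residual: grad f(x) + sum_i lambda_i a_i = (0, 0)
  -> stationarity OK
Primal feasibility (all g_i <= 0): OK
Dual feasibility (all lambda_i >= 0): OK
Complementary slackness (lambda_i * g_i(x) = 0 for all i): OK

Verdict: yes, KKT holds.

yes


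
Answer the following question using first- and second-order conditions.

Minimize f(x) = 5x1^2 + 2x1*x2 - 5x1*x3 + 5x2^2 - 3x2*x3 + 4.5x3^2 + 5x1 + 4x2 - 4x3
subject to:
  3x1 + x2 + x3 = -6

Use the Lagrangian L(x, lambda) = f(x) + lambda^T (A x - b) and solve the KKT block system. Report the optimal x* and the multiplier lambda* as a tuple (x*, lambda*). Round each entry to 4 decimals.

Form the Lagrangian:
  L(x, lambda) = (1/2) x^T Q x + c^T x + lambda^T (A x - b)
Stationarity (grad_x L = 0): Q x + c + A^T lambda = 0.
Primal feasibility: A x = b.

This gives the KKT block system:
  [ Q   A^T ] [ x     ]   [-c ]
  [ A    0  ] [ lambda ] = [ b ]

Solving the linear system:
  x*      = (-1.5179, -0.5893, -0.8571)
  lambda* = (2.3571)
  f(x*)   = 3.8125

x* = (-1.5179, -0.5893, -0.8571), lambda* = (2.3571)


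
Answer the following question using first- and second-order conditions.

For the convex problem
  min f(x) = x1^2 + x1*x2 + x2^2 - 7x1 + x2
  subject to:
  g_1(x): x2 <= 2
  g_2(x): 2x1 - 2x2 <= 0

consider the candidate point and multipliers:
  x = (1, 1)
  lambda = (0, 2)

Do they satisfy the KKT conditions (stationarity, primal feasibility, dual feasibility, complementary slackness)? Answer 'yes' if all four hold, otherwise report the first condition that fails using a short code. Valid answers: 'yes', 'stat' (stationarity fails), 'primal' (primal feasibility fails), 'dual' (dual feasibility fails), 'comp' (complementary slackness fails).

Gradient of f: grad f(x) = Q x + c = (-4, 4)
Constraint values g_i(x) = a_i^T x - b_i:
  g_1((1, 1)) = -1
  g_2((1, 1)) = 0
Stationarity residual: grad f(x) + sum_i lambda_i a_i = (0, 0)
  -> stationarity OK
Primal feasibility (all g_i <= 0): OK
Dual feasibility (all lambda_i >= 0): OK
Complementary slackness (lambda_i * g_i(x) = 0 for all i): OK

Verdict: yes, KKT holds.

yes


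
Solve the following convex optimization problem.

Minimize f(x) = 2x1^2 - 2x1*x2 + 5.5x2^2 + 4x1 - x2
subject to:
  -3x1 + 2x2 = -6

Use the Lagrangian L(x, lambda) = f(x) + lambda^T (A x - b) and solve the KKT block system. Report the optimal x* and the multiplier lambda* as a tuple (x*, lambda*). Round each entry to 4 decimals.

Form the Lagrangian:
  L(x, lambda) = (1/2) x^T Q x + c^T x + lambda^T (A x - b)
Stationarity (grad_x L = 0): Q x + c + A^T lambda = 0.
Primal feasibility: A x = b.

This gives the KKT block system:
  [ Q   A^T ] [ x     ]   [-c ]
  [ A    0  ] [ lambda ] = [ b ]

Solving the linear system:
  x*      = (1.8022, -0.2967)
  lambda* = (3.9341)
  f(x*)   = 15.5549

x* = (1.8022, -0.2967), lambda* = (3.9341)


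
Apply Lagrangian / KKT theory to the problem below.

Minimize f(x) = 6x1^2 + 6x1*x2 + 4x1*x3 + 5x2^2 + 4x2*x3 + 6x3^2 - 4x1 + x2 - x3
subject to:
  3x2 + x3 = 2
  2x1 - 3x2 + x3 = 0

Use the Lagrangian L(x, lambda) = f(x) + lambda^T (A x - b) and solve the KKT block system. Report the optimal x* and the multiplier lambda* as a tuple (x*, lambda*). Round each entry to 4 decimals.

Form the Lagrangian:
  L(x, lambda) = (1/2) x^T Q x + c^T x + lambda^T (A x - b)
Stationarity (grad_x L = 0): Q x + c + A^T lambda = 0.
Primal feasibility: A x = b.

This gives the KKT block system:
  [ Q   A^T ] [ x     ]   [-c ]
  [ A    0  ] [ lambda ] = [ b ]

Solving the linear system:
  x*      = (0.4096, 0.4699, 0.5904)
  lambda* = (-6.5542, -3.0482)
  f(x*)   = 5.6747

x* = (0.4096, 0.4699, 0.5904), lambda* = (-6.5542, -3.0482)


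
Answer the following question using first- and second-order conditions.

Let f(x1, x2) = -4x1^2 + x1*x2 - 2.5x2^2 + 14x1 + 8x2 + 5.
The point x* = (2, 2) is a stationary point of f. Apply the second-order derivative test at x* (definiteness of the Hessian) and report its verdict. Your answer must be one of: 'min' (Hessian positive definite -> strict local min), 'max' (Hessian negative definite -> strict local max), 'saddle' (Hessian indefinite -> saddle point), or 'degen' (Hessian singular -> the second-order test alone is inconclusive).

Compute the Hessian H = grad^2 f:
  H = [[-8, 1], [1, -5]]
Verify stationarity: grad f(x*) = H x* + g = (0, 0).
Eigenvalues of H: -8.3028, -4.6972.
Both eigenvalues < 0, so H is negative definite -> x* is a strict local max.

max


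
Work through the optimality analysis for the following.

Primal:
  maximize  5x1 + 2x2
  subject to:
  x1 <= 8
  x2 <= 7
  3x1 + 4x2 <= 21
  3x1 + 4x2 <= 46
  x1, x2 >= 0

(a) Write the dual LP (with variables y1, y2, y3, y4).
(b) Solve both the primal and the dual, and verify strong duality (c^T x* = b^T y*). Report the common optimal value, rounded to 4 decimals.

The standard primal-dual pair for 'max c^T x s.t. A x <= b, x >= 0' is:
  Dual:  min b^T y  s.t.  A^T y >= c,  y >= 0.

So the dual LP is:
  minimize  8y1 + 7y2 + 21y3 + 46y4
  subject to:
    y1 + 3y3 + 3y4 >= 5
    y2 + 4y3 + 4y4 >= 2
    y1, y2, y3, y4 >= 0

Solving the primal: x* = (7, 0).
  primal value c^T x* = 35.
Solving the dual: y* = (0, 0, 1.6667, 0).
  dual value b^T y* = 35.
Strong duality: c^T x* = b^T y*. Confirmed.

35


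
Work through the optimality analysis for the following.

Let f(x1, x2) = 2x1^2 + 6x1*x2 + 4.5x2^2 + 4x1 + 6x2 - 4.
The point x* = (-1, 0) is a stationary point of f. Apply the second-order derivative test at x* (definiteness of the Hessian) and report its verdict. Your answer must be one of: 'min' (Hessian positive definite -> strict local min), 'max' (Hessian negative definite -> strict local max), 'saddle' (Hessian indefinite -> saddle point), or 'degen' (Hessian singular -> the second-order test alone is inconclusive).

Compute the Hessian H = grad^2 f:
  H = [[4, 6], [6, 9]]
Verify stationarity: grad f(x*) = H x* + g = (0, 0).
Eigenvalues of H: 0, 13.
H has a zero eigenvalue (singular; positive semidefinite but not definite), so H is neither positive definite, negative definite, nor indefinite. The second-order test alone is inconclusive -> degen.
(Indeed, f is constant along the null direction of H through x*, so x* is not a strict local extremum.)

degen


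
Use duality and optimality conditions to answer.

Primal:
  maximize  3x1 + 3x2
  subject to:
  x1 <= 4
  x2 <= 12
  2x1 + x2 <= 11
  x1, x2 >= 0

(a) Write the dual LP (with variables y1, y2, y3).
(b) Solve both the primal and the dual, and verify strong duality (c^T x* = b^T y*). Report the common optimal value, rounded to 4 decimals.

The standard primal-dual pair for 'max c^T x s.t. A x <= b, x >= 0' is:
  Dual:  min b^T y  s.t.  A^T y >= c,  y >= 0.

So the dual LP is:
  minimize  4y1 + 12y2 + 11y3
  subject to:
    y1 + 2y3 >= 3
    y2 + y3 >= 3
    y1, y2, y3 >= 0

Solving the primal: x* = (0, 11).
  primal value c^T x* = 33.
Solving the dual: y* = (0, 0, 3).
  dual value b^T y* = 33.
Strong duality: c^T x* = b^T y*. Confirmed.

33


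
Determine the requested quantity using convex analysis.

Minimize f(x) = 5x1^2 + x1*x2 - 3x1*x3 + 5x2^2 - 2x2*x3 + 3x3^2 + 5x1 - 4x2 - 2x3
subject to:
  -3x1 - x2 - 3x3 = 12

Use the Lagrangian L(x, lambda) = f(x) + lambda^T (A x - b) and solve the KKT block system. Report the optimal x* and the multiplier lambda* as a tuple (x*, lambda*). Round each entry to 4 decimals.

Form the Lagrangian:
  L(x, lambda) = (1/2) x^T Q x + c^T x + lambda^T (A x - b)
Stationarity (grad_x L = 0): Q x + c + A^T lambda = 0.
Primal feasibility: A x = b.

This gives the KKT block system:
  [ Q   A^T ] [ x     ]   [-c ]
  [ A    0  ] [ lambda ] = [ b ]

Solving the linear system:
  x*      = (-1.9298, -0.0906, -2.04)
  lambda* = (-2.7563)
  f(x*)   = 13.9347

x* = (-1.9298, -0.0906, -2.04), lambda* = (-2.7563)


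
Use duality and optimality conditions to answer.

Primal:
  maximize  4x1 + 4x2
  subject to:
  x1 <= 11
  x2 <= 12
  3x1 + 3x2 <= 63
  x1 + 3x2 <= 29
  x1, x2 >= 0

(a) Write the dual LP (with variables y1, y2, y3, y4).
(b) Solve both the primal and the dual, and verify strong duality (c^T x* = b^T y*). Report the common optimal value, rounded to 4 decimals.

The standard primal-dual pair for 'max c^T x s.t. A x <= b, x >= 0' is:
  Dual:  min b^T y  s.t.  A^T y >= c,  y >= 0.

So the dual LP is:
  minimize  11y1 + 12y2 + 63y3 + 29y4
  subject to:
    y1 + 3y3 + y4 >= 4
    y2 + 3y3 + 3y4 >= 4
    y1, y2, y3, y4 >= 0

Solving the primal: x* = (11, 6).
  primal value c^T x* = 68.
Solving the dual: y* = (2.6667, 0, 0, 1.3333).
  dual value b^T y* = 68.
Strong duality: c^T x* = b^T y*. Confirmed.

68


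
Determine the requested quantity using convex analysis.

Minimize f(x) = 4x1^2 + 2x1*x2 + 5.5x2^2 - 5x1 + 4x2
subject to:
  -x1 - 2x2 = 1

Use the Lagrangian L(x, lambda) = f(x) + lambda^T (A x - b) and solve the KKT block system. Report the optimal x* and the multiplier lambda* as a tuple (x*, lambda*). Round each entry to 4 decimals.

Form the Lagrangian:
  L(x, lambda) = (1/2) x^T Q x + c^T x + lambda^T (A x - b)
Stationarity (grad_x L = 0): Q x + c + A^T lambda = 0.
Primal feasibility: A x = b.

This gives the KKT block system:
  [ Q   A^T ] [ x     ]   [-c ]
  [ A    0  ] [ lambda ] = [ b ]

Solving the linear system:
  x*      = (0.6, -0.8)
  lambda* = (-1.8)
  f(x*)   = -2.2

x* = (0.6, -0.8), lambda* = (-1.8)
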